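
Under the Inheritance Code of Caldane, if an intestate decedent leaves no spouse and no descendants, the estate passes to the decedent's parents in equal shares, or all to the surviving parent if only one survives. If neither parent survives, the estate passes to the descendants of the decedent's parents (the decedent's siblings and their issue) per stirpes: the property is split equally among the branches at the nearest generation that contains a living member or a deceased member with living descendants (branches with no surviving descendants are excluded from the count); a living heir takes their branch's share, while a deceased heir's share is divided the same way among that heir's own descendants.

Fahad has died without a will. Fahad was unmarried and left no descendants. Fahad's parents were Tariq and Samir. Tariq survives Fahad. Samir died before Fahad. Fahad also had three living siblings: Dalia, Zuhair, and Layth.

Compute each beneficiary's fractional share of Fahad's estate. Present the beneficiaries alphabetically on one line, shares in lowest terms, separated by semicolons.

Tariq 1

Only one parent, Tariq, survives, so Tariq takes the entire estate. The siblings take nothing because a surviving parent has priority.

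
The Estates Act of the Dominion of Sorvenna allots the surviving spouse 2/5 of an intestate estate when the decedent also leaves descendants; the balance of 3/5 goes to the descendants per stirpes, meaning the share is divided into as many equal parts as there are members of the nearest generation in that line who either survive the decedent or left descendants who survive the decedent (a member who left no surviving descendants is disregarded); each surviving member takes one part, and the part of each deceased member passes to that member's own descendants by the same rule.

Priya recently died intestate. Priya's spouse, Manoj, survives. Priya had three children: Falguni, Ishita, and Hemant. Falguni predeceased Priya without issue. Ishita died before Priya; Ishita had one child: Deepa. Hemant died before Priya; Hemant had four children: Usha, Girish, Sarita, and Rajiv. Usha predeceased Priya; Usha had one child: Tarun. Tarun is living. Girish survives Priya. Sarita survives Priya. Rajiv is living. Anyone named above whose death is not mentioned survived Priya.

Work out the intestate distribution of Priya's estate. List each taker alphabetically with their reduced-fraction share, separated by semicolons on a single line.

Deepa 3/10; Girish 3/40; Manoj 2/5; Rajiv 3/40; Sarita 3/40; Tarun 3/40

Manoj, as surviving spouse, takes 2/5.
The remaining 3/5 passes to Priya's descendants per stirpes.
Falguni left no surviving issue, so that branch lapses and is disregarded.
The 3/5 is divided into 2 equal shares of 3/10 among Ishita, Hemant.
Ishita predeceased; the 3/10 allotted to Ishita's branch passes to Ishita's issue by representation.
Deepa is the sole taker at this level and receives the full 3/10.
Hemant predeceased; the 3/10 allotted to Hemant's branch passes to Hemant's issue by representation.
The 3/10 is divided into 4 equal shares of 3/40 among Usha, Girish, Sarita, Rajiv.
Usha predeceased; the 3/40 allotted to Usha's branch passes to Usha's issue by representation.
Tarun is the sole taker at this level and receives the full 3/40.
Girish is living and takes 3/40.
Sarita is living and takes 3/40.
Rajiv is living and takes 3/40.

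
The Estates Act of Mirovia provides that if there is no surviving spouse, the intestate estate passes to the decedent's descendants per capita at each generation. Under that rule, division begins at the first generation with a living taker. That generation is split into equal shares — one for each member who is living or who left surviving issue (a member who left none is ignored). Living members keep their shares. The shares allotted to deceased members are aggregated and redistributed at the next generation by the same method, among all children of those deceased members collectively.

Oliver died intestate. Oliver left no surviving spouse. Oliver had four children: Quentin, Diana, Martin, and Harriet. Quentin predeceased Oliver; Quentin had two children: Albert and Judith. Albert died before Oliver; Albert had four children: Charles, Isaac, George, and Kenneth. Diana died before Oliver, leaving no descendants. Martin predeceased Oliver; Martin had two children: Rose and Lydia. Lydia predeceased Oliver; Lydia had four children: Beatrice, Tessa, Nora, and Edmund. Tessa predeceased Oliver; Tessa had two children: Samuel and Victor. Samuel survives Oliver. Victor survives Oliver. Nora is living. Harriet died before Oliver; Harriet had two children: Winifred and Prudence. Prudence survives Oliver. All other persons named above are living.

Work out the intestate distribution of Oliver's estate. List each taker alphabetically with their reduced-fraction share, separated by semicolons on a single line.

There is no surviving spouse, so the entire estate passes to Oliver's descendants per capita at each generation.
No one at generation 1 (Quentin, Martin, Harriet) is living; moving to the next generation.
At generation 2 (Albert, Judith, Rose, Lydia, Winifred, Prudence) there are 6 shares of (1)/6 = 1/6 each.
Living: Judith, Rose, Winifred, and Prudence — each takes 1/6.
Deceased: Albert and Lydia. Their combined 1/3 is pooled and carried to generation 3.
At generation 3 (Charles, Isaac, George, Kenneth, Beatrice, Tessa, Nora, Edmund) there are 8 shares of (1/3)/8 = 1/24 each.
Living: Charles, Isaac, George, Kenneth, Beatrice, Nora, and Edmund — each takes 1/24.
Deceased: Tessa. That 1/24 share is carried to generation 4.
At generation 4 (Samuel, Victor) there are 2 shares of (1/24)/2 = 1/48 each.
Living: Samuel and Victor — each takes 1/48.

Beatrice 1/24; Charles 1/24; Edmund 1/24; George 1/24; Isaac 1/24; Judith 1/6; Kenneth 1/24; Nora 1/24; Prudence 1/6; Rose 1/6; Samuel 1/48; Victor 1/48; Winifred 1/6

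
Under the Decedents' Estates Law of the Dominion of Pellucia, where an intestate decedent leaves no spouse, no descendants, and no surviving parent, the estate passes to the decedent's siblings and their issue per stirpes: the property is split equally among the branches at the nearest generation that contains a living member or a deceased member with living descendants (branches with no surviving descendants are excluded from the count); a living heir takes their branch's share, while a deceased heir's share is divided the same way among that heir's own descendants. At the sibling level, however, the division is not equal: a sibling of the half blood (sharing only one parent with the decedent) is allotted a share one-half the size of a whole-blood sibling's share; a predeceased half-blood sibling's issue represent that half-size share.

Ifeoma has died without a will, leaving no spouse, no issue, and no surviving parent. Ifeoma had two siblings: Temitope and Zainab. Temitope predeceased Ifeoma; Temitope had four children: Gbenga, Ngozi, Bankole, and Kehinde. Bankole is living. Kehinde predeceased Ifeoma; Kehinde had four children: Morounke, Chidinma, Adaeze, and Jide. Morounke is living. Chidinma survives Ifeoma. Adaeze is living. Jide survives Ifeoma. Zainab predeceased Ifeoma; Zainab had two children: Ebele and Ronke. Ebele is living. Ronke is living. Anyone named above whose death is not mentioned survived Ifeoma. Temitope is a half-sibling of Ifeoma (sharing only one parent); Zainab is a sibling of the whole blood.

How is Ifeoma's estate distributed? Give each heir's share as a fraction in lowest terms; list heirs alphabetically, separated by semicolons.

No spouse, descendants, or parent survives, so the estate passes to Ifeoma's siblings per stirpes.
Half-blood siblings count for one-half the weight of whole-blood siblings at the initial division.
Dividing 1 in proportion to weights (total weight 3/2): Temitope (weight 1/2) → 1/3; Zainab (weight 1) → 2/3.
Temitope predeceased; the 1/3 allotted to Temitope's branch passes to Temitope's issue by representation.
The 1/3 is divided into 4 equal shares of 1/12 among Gbenga, Ngozi, Bankole, Kehinde.
Gbenga is living and takes 1/12.
Ngozi is living and takes 1/12.
Bankole is living and takes 1/12.
Kehinde predeceased; the 1/12 allotted to Kehinde's branch passes to Kehinde's issue by representation.
The 1/12 is divided into 4 equal shares of 1/48 among Morounke, Chidinma, Adaeze, Jide.
Morounke is living and takes 1/48.
Chidinma is living and takes 1/48.
Adaeze is living and takes 1/48.
Jide is living and takes 1/48.
Zainab predeceased; the 2/3 allotted to Zainab's branch passes to Zainab's issue by representation.
The 2/3 is divided into 2 equal shares of 1/3 among Ebele, Ronke.
Ebele is living and takes 1/3.
Ronke is living and takes 1/3.

Adaeze 1/48; Bankole 1/12; Chidinma 1/48; Ebele 1/3; Gbenga 1/12; Jide 1/48; Morounke 1/48; Ngozi 1/12; Ronke 1/3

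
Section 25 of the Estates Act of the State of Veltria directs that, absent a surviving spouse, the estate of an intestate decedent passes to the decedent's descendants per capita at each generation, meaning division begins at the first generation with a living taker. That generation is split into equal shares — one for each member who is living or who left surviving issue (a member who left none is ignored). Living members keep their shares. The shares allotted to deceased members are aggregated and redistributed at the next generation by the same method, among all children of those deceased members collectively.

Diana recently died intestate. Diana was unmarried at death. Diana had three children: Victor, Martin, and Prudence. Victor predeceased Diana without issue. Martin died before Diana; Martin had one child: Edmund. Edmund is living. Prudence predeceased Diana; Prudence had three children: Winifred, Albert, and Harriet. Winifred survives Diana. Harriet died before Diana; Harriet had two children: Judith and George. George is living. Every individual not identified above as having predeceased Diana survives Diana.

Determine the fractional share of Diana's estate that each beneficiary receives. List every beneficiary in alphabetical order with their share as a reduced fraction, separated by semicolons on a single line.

Albert 1/4; Edmund 1/4; George 1/8; Judith 1/8; Winifred 1/4

There is no surviving spouse, so the entire estate passes to Diana's descendants per capita at each generation.
No one at generation 1 (Martin, Prudence) is living; moving to the next generation.
At generation 2 (Edmund, Winifred, Albert, Harriet) there are 4 shares of (1)/4 = 1/4 each.
Living: Edmund, Winifred, and Albert — each takes 1/4.
Deceased: Harriet. That 1/4 share is carried to generation 3.
At generation 3 (Judith, George) there are 2 shares of (1/4)/2 = 1/8 each.
Living: Judith and George — each takes 1/8.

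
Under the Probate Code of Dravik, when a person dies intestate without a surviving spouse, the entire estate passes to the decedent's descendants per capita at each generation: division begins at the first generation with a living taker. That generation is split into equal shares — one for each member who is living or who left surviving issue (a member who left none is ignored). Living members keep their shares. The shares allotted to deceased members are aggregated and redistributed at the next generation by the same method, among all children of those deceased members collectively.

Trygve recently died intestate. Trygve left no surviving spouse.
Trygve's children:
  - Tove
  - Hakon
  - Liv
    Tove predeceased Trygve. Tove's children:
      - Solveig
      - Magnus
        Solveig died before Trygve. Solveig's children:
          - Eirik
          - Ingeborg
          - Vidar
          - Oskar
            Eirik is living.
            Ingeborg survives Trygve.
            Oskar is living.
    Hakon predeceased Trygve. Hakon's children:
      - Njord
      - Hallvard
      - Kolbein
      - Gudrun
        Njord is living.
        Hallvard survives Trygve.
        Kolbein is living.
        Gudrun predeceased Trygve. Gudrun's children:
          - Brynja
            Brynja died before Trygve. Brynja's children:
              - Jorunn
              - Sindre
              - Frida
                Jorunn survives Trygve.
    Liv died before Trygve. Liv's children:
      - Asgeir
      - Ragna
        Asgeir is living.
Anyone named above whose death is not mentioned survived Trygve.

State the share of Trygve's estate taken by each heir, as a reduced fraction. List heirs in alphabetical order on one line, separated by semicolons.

There is no surviving spouse, so the entire estate passes to Trygve's descendants per capita at each generation.
No one at generation 1 (Tove, Hakon, Liv) is living; moving to the next generation.
At generation 2 (Solveig, Magnus, Njord, Hallvard, Kolbein, Gudrun, Asgeir, Ragna) there are 8 shares of (1)/8 = 1/8 each.
Living: Magnus, Njord, Hallvard, Kolbein, Asgeir, and Ragna — each takes 1/8.
Deceased: Solveig and Gudrun. Their combined 1/4 is pooled and carried to generation 3.
At generation 3 (Eirik, Ingeborg, Vidar, Oskar, Brynja) there are 5 shares of (1/4)/5 = 1/20 each.
Living: Eirik, Ingeborg, Vidar, and Oskar — each takes 1/20.
Deceased: Brynja. That 1/20 share is carried to generation 4.
At generation 4 (Jorunn, Sindre, Frida) there are 3 shares of (1/20)/3 = 1/60 each.
Living: Jorunn, Sindre, and Frida — each takes 1/60.

Asgeir 1/8; Eirik 1/20; Frida 1/60; Hallvard 1/8; Ingeborg 1/20; Jorunn 1/60; Kolbein 1/8; Magnus 1/8; Njord 1/8; Oskar 1/20; Ragna 1/8; Sindre 1/60; Vidar 1/20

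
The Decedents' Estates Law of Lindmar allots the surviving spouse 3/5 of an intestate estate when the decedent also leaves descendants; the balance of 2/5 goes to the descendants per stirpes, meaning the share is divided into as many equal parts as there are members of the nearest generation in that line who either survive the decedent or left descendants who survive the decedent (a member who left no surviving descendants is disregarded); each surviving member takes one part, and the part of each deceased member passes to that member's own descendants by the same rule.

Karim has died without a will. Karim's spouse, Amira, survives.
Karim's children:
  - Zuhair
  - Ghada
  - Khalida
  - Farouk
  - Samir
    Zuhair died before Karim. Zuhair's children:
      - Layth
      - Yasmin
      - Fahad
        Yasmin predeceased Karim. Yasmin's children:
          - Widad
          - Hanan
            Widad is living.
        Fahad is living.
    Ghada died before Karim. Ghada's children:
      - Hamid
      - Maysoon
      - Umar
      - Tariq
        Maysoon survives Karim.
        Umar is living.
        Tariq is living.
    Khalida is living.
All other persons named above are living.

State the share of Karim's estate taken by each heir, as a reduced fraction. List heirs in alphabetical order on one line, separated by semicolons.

Amira, as surviving spouse, takes 3/5.
The remaining 2/5 passes to Karim's descendants per stirpes.
The 2/5 is divided into 5 equal shares of 2/25 among Zuhair, Ghada, Khalida, Farouk, Samir.
Zuhair predeceased; the 2/25 allotted to Zuhair's branch passes to Zuhair's issue by representation.
The 2/25 is divided into 3 equal shares of 2/75 among Layth, Yasmin, Fahad.
Layth is living and takes 2/75.
Yasmin predeceased; the 2/75 allotted to Yasmin's branch passes to Yasmin's issue by representation.
The 2/75 is divided into 2 equal shares of 1/75 among Widad, Hanan.
Widad is living and takes 1/75.
Hanan is living and takes 1/75.
Fahad is living and takes 2/75.
Ghada predeceased; the 2/25 allotted to Ghada's branch passes to Ghada's issue by representation.
The 2/25 is divided into 4 equal shares of 1/50 among Hamid, Maysoon, Umar, Tariq.
Hamid is living and takes 1/50.
Maysoon is living and takes 1/50.
Umar is living and takes 1/50.
Tariq is living and takes 1/50.
Khalida is living and takes 2/25.
Farouk is living and takes 2/25.
Samir is living and takes 2/25.

Amira 3/5; Fahad 2/75; Farouk 2/25; Hamid 1/50; Hanan 1/75; Khalida 2/25; Layth 2/75; Maysoon 1/50; Samir 2/25; Tariq 1/50; Umar 1/50; Widad 1/75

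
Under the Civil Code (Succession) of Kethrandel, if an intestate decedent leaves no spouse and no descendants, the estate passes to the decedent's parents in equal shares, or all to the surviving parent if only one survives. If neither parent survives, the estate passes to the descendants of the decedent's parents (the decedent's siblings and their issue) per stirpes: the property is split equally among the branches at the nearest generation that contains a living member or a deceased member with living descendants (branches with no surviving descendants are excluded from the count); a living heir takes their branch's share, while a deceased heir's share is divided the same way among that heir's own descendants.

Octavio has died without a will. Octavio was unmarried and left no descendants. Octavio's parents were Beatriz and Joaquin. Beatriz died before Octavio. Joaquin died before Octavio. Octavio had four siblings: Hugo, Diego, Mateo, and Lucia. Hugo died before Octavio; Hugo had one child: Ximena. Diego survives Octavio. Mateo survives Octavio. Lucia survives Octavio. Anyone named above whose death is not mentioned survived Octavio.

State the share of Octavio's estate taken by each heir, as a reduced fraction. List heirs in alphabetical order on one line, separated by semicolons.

Diego 1/4; Lucia 1/4; Mateo 1/4; Ximena 1/4

Neither parent survives and there are no descendants, so the estate passes to Octavio's siblings and their issue per stirpes.
The estate is divided into 4 equal shares of 1/4 among Hugo, Diego, Mateo, Lucia.
Hugo predeceased; the 1/4 allotted to Hugo's branch passes to Hugo's issue by representation.
Ximena is the sole taker at this level and receives the full 1/4.
Diego is living and takes 1/4.
Mateo is living and takes 1/4.
Lucia is living and takes 1/4.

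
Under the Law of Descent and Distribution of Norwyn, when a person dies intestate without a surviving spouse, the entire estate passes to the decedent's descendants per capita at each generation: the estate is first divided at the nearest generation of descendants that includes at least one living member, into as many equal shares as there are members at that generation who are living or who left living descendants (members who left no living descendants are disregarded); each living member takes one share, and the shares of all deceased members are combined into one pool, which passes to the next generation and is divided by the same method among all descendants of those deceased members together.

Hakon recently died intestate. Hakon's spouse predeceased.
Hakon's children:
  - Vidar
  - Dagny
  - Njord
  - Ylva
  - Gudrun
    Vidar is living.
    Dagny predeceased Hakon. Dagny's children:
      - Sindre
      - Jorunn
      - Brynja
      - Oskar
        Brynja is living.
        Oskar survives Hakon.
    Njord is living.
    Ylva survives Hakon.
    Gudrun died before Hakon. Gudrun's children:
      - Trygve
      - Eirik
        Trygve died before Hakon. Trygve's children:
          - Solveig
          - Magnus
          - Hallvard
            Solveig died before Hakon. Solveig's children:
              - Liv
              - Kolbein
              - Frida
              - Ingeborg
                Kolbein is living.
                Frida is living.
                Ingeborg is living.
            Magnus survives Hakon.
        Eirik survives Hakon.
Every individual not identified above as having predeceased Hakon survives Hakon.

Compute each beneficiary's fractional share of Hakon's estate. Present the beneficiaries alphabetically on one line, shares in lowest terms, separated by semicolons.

There is no surviving spouse, so the entire estate passes to Hakon's descendants per capita at each generation.
At generation 1 (Vidar, Dagny, Njord, Ylva, Gudrun) there are 5 shares of (1)/5 = 1/5 each.
Living: Vidar, Njord, and Ylva — each takes 1/5.
Deceased: Dagny and Gudrun. Their combined 2/5 is pooled and carried to generation 2.
At generation 2 (Sindre, Jorunn, Brynja, Oskar, Trygve, Eirik) there are 6 shares of (2/5)/6 = 1/15 each.
Living: Sindre, Jorunn, Brynja, Oskar, and Eirik — each takes 1/15.
Deceased: Trygve. That 1/15 share is carried to generation 3.
At generation 3 (Solveig, Magnus, Hallvard) there are 3 shares of (1/15)/3 = 1/45 each.
Living: Magnus and Hallvard — each takes 1/45.
Deceased: Solveig. That 1/45 share is carried to generation 4.
At generation 4 (Liv, Kolbein, Frida, Ingeborg) there are 4 shares of (1/45)/4 = 1/180 each.
Living: Liv, Kolbein, Frida, and Ingeborg — each takes 1/180.

Brynja 1/15; Eirik 1/15; Frida 1/180; Hallvard 1/45; Ingeborg 1/180; Jorunn 1/15; Kolbein 1/180; Liv 1/180; Magnus 1/45; Njord 1/5; Oskar 1/15; Sindre 1/15; Vidar 1/5; Ylva 1/5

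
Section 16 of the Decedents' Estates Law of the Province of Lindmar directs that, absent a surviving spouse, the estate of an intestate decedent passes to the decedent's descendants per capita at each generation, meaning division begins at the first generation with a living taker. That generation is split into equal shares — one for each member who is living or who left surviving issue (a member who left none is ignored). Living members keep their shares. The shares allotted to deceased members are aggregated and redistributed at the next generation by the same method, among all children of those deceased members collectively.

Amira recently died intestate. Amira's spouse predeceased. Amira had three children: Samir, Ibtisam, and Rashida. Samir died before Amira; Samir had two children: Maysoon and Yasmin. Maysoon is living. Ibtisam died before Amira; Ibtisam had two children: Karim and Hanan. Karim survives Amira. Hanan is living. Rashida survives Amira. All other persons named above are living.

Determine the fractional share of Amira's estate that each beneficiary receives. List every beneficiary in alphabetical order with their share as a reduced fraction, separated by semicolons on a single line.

Hanan 1/6; Karim 1/6; Maysoon 1/6; Rashida 1/3; Yasmin 1/6

There is no surviving spouse, so the entire estate passes to Amira's descendants per capita at each generation.
At generation 1 (Samir, Ibtisam, Rashida) there are 3 shares of (1)/3 = 1/3 each.
Living: Rashida — each takes 1/3.
Deceased: Samir and Ibtisam. Their combined 2/3 is pooled and carried to generation 2.
At generation 2 (Maysoon, Yasmin, Karim, Hanan) there are 4 shares of (2/3)/4 = 1/6 each.
Living: Maysoon, Yasmin, Karim, and Hanan — each takes 1/6.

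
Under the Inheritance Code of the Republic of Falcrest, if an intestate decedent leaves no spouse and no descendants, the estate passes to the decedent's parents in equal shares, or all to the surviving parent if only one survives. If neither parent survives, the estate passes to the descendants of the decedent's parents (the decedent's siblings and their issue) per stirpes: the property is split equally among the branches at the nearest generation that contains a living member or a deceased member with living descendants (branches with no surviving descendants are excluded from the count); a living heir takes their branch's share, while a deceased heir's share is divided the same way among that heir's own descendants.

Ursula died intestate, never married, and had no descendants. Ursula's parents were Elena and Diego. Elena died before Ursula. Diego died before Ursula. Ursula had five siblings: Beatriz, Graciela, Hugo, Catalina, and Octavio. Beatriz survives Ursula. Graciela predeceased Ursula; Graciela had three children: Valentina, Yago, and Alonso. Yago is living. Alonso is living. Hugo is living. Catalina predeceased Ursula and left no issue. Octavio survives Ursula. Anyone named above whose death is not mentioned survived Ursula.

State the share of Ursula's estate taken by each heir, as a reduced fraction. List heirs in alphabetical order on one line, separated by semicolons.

Neither parent survives and there are no descendants, so the estate passes to Ursula's siblings and their issue per stirpes.
Catalina left no surviving issue, so that branch lapses and is disregarded.
The estate is divided into 4 equal shares of 1/4 among Beatriz, Graciela, Hugo, Octavio.
Beatriz is living and takes 1/4.
Graciela predeceased; the 1/4 allotted to Graciela's branch passes to Graciela's issue by representation.
The 1/4 is divided into 3 equal shares of 1/12 among Valentina, Yago, Alonso.
Valentina is living and takes 1/12.
Yago is living and takes 1/12.
Alonso is living and takes 1/12.
Hugo is living and takes 1/4.
Octavio is living and takes 1/4.

Alonso 1/12; Beatriz 1/4; Hugo 1/4; Octavio 1/4; Valentina 1/12; Yago 1/12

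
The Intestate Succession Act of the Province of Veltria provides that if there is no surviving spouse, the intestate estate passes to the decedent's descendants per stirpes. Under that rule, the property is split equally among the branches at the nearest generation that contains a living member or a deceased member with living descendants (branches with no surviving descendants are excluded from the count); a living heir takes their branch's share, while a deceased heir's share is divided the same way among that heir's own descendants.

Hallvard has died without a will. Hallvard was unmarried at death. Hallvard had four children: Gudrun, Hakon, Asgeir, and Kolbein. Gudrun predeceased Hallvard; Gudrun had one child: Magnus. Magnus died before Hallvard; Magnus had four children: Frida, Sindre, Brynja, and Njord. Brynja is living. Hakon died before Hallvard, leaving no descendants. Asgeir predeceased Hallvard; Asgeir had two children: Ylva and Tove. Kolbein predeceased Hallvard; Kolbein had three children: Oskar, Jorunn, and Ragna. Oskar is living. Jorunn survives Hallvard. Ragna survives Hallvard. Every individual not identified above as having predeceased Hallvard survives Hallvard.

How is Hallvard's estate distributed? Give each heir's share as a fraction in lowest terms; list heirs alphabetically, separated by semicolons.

Brynja 1/12; Frida 1/12; Jorunn 1/9; Njord 1/12; Oskar 1/9; Ragna 1/9; Sindre 1/12; Tove 1/6; Ylva 1/6

There is no surviving spouse, so the entire estate passes to Hallvard's descendants per stirpes.
Hakon left no surviving issue, so that branch lapses and is disregarded.
The estate is divided into 3 equal shares of 1/3 among Gudrun, Asgeir, Kolbein.
Gudrun predeceased; the 1/3 allotted to Gudrun's branch passes to Gudrun's issue by representation.
Magnus's line is the sole branch at this level, so the full 1/3 passes to Magnus's issue by representation.
The 1/3 is divided into 4 equal shares of 1/12 among Frida, Sindre, Brynja, Njord.
Frida is living and takes 1/12.
Sindre is living and takes 1/12.
Brynja is living and takes 1/12.
Njord is living and takes 1/12.
Asgeir predeceased; the 1/3 allotted to Asgeir's branch passes to Asgeir's issue by representation.
The 1/3 is divided into 2 equal shares of 1/6 among Ylva, Tove.
Ylva is living and takes 1/6.
Tove is living and takes 1/6.
Kolbein predeceased; the 1/3 allotted to Kolbein's branch passes to Kolbein's issue by representation.
The 1/3 is divided into 3 equal shares of 1/9 among Oskar, Jorunn, Ragna.
Oskar is living and takes 1/9.
Jorunn is living and takes 1/9.
Ragna is living and takes 1/9.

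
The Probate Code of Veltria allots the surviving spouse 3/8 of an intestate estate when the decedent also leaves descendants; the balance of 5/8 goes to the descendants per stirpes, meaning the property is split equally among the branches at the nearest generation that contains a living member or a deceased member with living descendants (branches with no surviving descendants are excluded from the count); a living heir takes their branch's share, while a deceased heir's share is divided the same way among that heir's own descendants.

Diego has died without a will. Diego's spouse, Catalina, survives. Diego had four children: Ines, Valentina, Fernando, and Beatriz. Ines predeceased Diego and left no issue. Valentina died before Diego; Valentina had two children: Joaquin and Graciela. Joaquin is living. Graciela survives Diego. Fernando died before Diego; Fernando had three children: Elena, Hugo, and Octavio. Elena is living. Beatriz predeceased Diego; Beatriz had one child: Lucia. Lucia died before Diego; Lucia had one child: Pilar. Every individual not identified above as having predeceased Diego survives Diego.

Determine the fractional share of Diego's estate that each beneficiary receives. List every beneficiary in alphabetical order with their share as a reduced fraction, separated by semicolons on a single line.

Catalina 3/8; Elena 5/72; Graciela 5/48; Hugo 5/72; Joaquin 5/48; Octavio 5/72; Pilar 5/24

Catalina, as surviving spouse, takes 3/8.
The remaining 5/8 passes to Diego's descendants per stirpes.
Ines left no surviving issue, so that branch lapses and is disregarded.
The 5/8 is divided into 3 equal shares of 5/24 among Valentina, Fernando, Beatriz.
Valentina predeceased; the 5/24 allotted to Valentina's branch passes to Valentina's issue by representation.
The 5/24 is divided into 2 equal shares of 5/48 among Joaquin, Graciela.
Joaquin is living and takes 5/48.
Graciela is living and takes 5/48.
Fernando predeceased; the 5/24 allotted to Fernando's branch passes to Fernando's issue by representation.
The 5/24 is divided into 3 equal shares of 5/72 among Elena, Hugo, Octavio.
Elena is living and takes 5/72.
Hugo is living and takes 5/72.
Octavio is living and takes 5/72.
Beatriz predeceased; the 5/24 allotted to Beatriz's branch passes to Beatriz's issue by representation.
Lucia's line is the sole branch at this level, so the full 5/24 passes to Lucia's issue by representation.
Pilar is the sole taker at this level and receives the full 5/24.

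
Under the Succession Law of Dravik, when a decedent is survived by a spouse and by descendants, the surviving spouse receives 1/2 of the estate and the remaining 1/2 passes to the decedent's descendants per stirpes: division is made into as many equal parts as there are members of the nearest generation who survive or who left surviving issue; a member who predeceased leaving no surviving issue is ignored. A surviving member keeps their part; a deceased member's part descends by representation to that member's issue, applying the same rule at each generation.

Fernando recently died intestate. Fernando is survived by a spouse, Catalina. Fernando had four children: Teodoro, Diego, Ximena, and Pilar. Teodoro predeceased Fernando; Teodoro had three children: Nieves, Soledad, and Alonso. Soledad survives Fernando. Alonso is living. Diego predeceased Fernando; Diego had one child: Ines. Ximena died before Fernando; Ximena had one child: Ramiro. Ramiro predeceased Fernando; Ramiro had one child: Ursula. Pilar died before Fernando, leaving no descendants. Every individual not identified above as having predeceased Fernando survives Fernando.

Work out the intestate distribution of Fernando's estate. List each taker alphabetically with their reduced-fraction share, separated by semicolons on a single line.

Alonso 1/18; Catalina 1/2; Ines 1/6; Nieves 1/18; Soledad 1/18; Ursula 1/6

Catalina, as surviving spouse, takes 1/2.
The remaining 1/2 passes to Fernando's descendants per stirpes.
Pilar left no surviving issue, so that branch lapses and is disregarded.
The 1/2 is divided into 3 equal shares of 1/6 among Teodoro, Diego, Ximena.
Teodoro predeceased; the 1/6 allotted to Teodoro's branch passes to Teodoro's issue by representation.
The 1/6 is divided into 3 equal shares of 1/18 among Nieves, Soledad, Alonso.
Nieves is living and takes 1/18.
Soledad is living and takes 1/18.
Alonso is living and takes 1/18.
Diego predeceased; the 1/6 allotted to Diego's branch passes to Diego's issue by representation.
Ines is the sole taker at this level and receives the full 1/6.
Ximena predeceased; the 1/6 allotted to Ximena's branch passes to Ximena's issue by representation.
Ramiro's line is the sole branch at this level, so the full 1/6 passes to Ramiro's issue by representation.
Ursula is the sole taker at this level and receives the full 1/6.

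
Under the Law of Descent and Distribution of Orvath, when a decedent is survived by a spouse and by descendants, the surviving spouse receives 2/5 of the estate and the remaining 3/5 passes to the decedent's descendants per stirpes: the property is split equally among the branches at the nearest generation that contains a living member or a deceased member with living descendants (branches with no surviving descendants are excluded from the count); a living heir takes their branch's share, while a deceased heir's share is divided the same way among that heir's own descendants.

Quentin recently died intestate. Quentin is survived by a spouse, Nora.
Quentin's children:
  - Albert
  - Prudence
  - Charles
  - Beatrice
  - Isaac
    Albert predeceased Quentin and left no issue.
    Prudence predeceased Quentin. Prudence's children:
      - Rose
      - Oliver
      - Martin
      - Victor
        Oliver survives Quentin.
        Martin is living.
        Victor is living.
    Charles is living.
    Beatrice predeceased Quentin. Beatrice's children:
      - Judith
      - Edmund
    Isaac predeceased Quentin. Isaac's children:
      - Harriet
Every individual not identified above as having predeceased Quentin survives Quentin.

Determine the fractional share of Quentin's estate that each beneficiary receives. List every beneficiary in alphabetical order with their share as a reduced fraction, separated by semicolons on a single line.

Charles 3/20; Edmund 3/40; Harriet 3/20; Judith 3/40; Martin 3/80; Nora 2/5; Oliver 3/80; Rose 3/80; Victor 3/80

Nora, as surviving spouse, takes 2/5.
The remaining 3/5 passes to Quentin's descendants per stirpes.
Albert left no surviving issue, so that branch lapses and is disregarded.
The 3/5 is divided into 4 equal shares of 3/20 among Prudence, Charles, Beatrice, Isaac.
Prudence predeceased; the 3/20 allotted to Prudence's branch passes to Prudence's issue by representation.
The 3/20 is divided into 4 equal shares of 3/80 among Rose, Oliver, Martin, Victor.
Rose is living and takes 3/80.
Oliver is living and takes 3/80.
Martin is living and takes 3/80.
Victor is living and takes 3/80.
Charles is living and takes 3/20.
Beatrice predeceased; the 3/20 allotted to Beatrice's branch passes to Beatrice's issue by representation.
The 3/20 is divided into 2 equal shares of 3/40 among Judith, Edmund.
Judith is living and takes 3/40.
Edmund is living and takes 3/40.
Isaac predeceased; the 3/20 allotted to Isaac's branch passes to Isaac's issue by representation.
Harriet is the sole taker at this level and receives the full 3/20.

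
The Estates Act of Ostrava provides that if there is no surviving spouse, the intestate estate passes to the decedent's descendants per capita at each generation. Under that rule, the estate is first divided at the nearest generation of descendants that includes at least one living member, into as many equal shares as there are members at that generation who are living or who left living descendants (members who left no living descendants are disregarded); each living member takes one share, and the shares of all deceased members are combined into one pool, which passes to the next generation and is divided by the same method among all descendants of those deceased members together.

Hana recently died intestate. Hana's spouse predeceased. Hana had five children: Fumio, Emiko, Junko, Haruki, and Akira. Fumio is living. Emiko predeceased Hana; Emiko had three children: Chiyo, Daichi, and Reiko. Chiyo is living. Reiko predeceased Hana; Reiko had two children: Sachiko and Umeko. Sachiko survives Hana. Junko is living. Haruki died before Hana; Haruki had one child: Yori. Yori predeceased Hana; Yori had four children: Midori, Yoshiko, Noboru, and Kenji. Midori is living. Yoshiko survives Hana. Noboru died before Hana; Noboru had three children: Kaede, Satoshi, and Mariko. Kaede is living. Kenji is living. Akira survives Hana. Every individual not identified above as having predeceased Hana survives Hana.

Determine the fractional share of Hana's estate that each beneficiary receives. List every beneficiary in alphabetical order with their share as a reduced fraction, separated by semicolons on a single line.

There is no surviving spouse, so the entire estate passes to Hana's descendants per capita at each generation.
At generation 1 (Fumio, Emiko, Junko, Haruki, Akira) there are 5 shares of (1)/5 = 1/5 each.
Living: Fumio, Junko, and Akira — each takes 1/5.
Deceased: Emiko and Haruki. Their combined 2/5 is pooled and carried to generation 2.
At generation 2 (Chiyo, Daichi, Reiko, Yori) there are 4 shares of (2/5)/4 = 1/10 each.
Living: Chiyo and Daichi — each takes 1/10.
Deceased: Reiko and Yori. Their combined 1/5 is pooled and carried to generation 3.
At generation 3 (Sachiko, Umeko, Midori, Yoshiko, Noboru, Kenji) there are 6 shares of (1/5)/6 = 1/30 each.
Living: Sachiko, Umeko, Midori, Yoshiko, and Kenji — each takes 1/30.
Deceased: Noboru. That 1/30 share is carried to generation 4.
At generation 4 (Kaede, Satoshi, Mariko) there are 3 shares of (1/30)/3 = 1/90 each.
Living: Kaede, Satoshi, and Mariko — each takes 1/90.

Akira 1/5; Chiyo 1/10; Daichi 1/10; Fumio 1/5; Junko 1/5; Kaede 1/90; Kenji 1/30; Mariko 1/90; Midori 1/30; Sachiko 1/30; Satoshi 1/90; Umeko 1/30; Yoshiko 1/30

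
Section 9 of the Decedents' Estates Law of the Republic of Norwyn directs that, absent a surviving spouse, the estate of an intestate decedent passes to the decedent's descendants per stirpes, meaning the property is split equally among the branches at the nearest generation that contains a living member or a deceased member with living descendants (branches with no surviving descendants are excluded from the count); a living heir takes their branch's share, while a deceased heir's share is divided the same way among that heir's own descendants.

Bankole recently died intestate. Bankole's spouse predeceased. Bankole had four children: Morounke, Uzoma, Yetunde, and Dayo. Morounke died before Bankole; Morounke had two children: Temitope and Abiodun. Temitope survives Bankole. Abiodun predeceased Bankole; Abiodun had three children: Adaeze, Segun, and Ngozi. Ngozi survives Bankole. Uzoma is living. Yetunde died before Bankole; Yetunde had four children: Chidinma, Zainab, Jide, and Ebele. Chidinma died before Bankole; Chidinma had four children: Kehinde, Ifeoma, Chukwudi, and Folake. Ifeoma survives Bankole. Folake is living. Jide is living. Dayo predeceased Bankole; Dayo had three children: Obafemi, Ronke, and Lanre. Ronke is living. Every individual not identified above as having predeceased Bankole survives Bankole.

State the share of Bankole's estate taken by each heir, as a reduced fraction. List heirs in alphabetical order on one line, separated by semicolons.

Adaeze 1/24; Chukwudi 1/64; Ebele 1/16; Folake 1/64; Ifeoma 1/64; Jide 1/16; Kehinde 1/64; Lanre 1/12; Ngozi 1/24; Obafemi 1/12; Ronke 1/12; Segun 1/24; Temitope 1/8; Uzoma 1/4; Zainab 1/16

There is no surviving spouse, so the entire estate passes to Bankole's descendants per stirpes.
The estate is divided into 4 equal shares of 1/4 among Morounke, Uzoma, Yetunde, Dayo.
Morounke predeceased; the 1/4 allotted to Morounke's branch passes to Morounke's issue by representation.
The 1/4 is divided into 2 equal shares of 1/8 among Temitope, Abiodun.
Temitope is living and takes 1/8.
Abiodun predeceased; the 1/8 allotted to Abiodun's branch passes to Abiodun's issue by representation.
The 1/8 is divided into 3 equal shares of 1/24 among Adaeze, Segun, Ngozi.
Adaeze is living and takes 1/24.
Segun is living and takes 1/24.
Ngozi is living and takes 1/24.
Uzoma is living and takes 1/4.
Yetunde predeceased; the 1/4 allotted to Yetunde's branch passes to Yetunde's issue by representation.
The 1/4 is divided into 4 equal shares of 1/16 among Chidinma, Zainab, Jide, Ebele.
Chidinma predeceased; the 1/16 allotted to Chidinma's branch passes to Chidinma's issue by representation.
The 1/16 is divided into 4 equal shares of 1/64 among Kehinde, Ifeoma, Chukwudi, Folake.
Kehinde is living and takes 1/64.
Ifeoma is living and takes 1/64.
Chukwudi is living and takes 1/64.
Folake is living and takes 1/64.
Zainab is living and takes 1/16.
Jide is living and takes 1/16.
Ebele is living and takes 1/16.
Dayo predeceased; the 1/4 allotted to Dayo's branch passes to Dayo's issue by representation.
The 1/4 is divided into 3 equal shares of 1/12 among Obafemi, Ronke, Lanre.
Obafemi is living and takes 1/12.
Ronke is living and takes 1/12.
Lanre is living and takes 1/12.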